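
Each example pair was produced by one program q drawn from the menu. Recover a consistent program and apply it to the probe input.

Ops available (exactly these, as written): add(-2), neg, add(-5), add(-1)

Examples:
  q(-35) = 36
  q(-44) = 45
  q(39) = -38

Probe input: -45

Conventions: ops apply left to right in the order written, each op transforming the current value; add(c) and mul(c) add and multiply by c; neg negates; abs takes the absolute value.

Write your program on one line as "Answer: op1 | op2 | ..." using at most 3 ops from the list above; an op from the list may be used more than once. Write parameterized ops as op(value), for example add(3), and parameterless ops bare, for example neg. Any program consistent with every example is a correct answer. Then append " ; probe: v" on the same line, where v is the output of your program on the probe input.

add(-1) | neg ; probe: 46

Check, running the answer program on each example:
  -35 -> -36 -> 36
  -44 -> -45 -> 45
  39 -> 38 -> -38
  probe: -45 -> -46 -> 46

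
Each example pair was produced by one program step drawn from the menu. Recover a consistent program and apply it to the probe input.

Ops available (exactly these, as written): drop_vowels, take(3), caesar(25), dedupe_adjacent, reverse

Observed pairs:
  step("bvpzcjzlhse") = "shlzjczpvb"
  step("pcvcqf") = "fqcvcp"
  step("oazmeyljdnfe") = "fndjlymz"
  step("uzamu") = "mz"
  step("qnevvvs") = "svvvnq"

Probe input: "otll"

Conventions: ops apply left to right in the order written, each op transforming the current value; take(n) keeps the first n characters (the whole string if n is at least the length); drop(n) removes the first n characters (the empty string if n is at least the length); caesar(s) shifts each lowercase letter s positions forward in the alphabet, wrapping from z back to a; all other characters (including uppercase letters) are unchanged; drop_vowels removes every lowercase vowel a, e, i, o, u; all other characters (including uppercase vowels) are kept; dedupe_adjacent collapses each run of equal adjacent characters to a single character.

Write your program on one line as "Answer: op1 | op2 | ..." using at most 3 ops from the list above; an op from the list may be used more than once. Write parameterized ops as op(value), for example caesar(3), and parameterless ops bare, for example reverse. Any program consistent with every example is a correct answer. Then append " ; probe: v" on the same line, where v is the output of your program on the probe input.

reverse | drop_vowels ; probe: "llt"

Check, running the answer program on each example:
  "bvpzcjzlhse" -> "eshlzjczpvb" -> "shlzjczpvb"
  "pcvcqf" -> "fqcvcp" -> "fqcvcp"
  "oazmeyljdnfe" -> "efndjlyemzao" -> "fndjlymz"
  "uzamu" -> "umazu" -> "mz"
  "qnevvvs" -> "svvvenq" -> "svvvnq"
  probe: "otll" -> "llto" -> "llt"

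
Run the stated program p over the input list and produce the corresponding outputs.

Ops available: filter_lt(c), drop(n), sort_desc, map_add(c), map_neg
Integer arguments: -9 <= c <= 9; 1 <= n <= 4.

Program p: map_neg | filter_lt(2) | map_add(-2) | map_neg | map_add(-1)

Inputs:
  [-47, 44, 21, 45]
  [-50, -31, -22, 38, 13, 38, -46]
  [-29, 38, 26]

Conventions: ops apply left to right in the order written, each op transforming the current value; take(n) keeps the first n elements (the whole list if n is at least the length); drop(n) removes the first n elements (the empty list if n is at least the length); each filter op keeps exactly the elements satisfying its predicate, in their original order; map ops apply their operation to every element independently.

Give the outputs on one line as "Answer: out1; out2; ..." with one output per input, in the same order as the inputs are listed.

Execution, op by op:
  [-47, 44, 21, 45] -> [47, -44, -21, -45] -> [-44, -21, -45] -> [-46, -23, -47] -> [46, 23, 47] -> [45, 22, 46]
  [-50, -31, -22, 38, 13, 38, -46] -> [50, 31, 22, -38, -13, -38, 46] -> [-38, -13, -38] -> [-40, -15, -40] -> [40, 15, 40] -> [39, 14, 39]
  [-29, 38, 26] -> [29, -38, -26] -> [-38, -26] -> [-40, -28] -> [40, 28] -> [39, 27]

[45, 22, 46]; [39, 14, 39]; [39, 27]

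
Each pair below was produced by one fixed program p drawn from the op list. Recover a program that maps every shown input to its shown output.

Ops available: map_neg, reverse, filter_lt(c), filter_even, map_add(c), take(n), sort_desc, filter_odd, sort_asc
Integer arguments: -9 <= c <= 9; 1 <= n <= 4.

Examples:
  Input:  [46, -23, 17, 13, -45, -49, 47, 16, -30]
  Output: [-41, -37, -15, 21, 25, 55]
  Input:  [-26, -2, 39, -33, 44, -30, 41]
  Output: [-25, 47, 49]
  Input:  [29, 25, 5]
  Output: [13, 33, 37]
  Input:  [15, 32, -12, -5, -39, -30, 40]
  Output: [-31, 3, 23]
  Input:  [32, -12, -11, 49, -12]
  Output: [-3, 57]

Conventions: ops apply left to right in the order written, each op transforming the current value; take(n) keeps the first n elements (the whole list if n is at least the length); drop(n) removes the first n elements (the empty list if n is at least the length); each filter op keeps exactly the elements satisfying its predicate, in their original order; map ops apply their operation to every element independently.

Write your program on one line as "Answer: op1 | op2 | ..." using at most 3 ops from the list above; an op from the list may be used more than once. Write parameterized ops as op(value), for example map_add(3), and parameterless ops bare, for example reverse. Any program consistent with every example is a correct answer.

map_add(8) | sort_asc | filter_odd

Check, running the answer program on each example:
  [46, -23, 17, 13, -45, -49, 47, 16, -30] -> [54, -15, 25, 21, -37, -41, 55, 24, -22] -> [-41, -37, -22, -15, 21, 24, 25, 54, 55] -> [-41, -37, -15, 21, 25, 55]
  [-26, -2, 39, -33, 44, -30, 41] -> [-18, 6, 47, -25, 52, -22, 49] -> [-25, -22, -18, 6, 47, 49, 52] -> [-25, 47, 49]
  [29, 25, 5] -> [37, 33, 13] -> [13, 33, 37] -> [13, 33, 37]
  [15, 32, -12, -5, -39, -30, 40] -> [23, 40, -4, 3, -31, -22, 48] -> [-31, -22, -4, 3, 23, 40, 48] -> [-31, 3, 23]
  [32, -12, -11, 49, -12] -> [40, -4, -3, 57, -4] -> [-4, -4, -3, 40, 57] -> [-3, 57]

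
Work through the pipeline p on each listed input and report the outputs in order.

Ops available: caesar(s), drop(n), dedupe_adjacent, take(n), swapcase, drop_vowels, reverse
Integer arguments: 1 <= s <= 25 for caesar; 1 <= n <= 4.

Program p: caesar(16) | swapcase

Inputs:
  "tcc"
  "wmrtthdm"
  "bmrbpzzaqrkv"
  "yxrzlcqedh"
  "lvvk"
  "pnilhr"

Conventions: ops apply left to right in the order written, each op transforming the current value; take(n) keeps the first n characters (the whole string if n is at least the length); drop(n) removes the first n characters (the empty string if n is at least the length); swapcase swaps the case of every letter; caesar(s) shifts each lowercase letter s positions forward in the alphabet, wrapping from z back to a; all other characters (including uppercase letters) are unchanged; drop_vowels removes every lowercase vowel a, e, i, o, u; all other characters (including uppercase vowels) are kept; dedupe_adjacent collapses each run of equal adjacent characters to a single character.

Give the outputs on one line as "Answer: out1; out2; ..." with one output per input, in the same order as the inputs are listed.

Execution, op by op:
  "tcc" -> "jss" -> "JSS"
  "wmrtthdm" -> "mchjjxtc" -> "MCHJJXTC"
  "bmrbpzzaqrkv" -> "rchrfppqghal" -> "RCHRFPPQGHAL"
  "yxrzlcqedh" -> "onhpbsgutx" -> "ONHPBSGUTX"
  "lvvk" -> "blla" -> "BLLA"
  "pnilhr" -> "fdybxh" -> "FDYBXH"

"JSS"; "MCHJJXTC"; "RCHRFPPQGHAL"; "ONHPBSGUTX"; "BLLA"; "FDYBXH"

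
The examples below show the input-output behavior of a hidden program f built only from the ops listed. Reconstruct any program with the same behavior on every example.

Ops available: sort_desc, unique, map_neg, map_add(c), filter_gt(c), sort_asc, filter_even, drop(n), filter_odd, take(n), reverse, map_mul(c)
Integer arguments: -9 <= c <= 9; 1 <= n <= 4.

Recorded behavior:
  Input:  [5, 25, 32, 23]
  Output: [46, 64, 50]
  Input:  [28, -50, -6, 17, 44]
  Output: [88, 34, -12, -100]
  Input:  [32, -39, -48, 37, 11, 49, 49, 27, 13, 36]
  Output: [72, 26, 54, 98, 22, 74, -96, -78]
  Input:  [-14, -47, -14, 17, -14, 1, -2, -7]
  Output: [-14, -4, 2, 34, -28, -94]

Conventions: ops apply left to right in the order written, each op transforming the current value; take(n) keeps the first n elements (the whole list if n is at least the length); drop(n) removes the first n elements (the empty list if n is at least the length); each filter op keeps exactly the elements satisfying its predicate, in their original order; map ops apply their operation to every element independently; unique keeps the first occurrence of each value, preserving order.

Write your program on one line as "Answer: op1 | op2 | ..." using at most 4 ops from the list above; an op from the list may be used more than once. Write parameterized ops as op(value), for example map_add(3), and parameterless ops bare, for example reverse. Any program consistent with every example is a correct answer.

drop(1) | unique | reverse | map_mul(2)

Check, running the answer program on each example:
  [5, 25, 32, 23] -> [25, 32, 23] -> [25, 32, 23] -> [23, 32, 25] -> [46, 64, 50]
  [28, -50, -6, 17, 44] -> [-50, -6, 17, 44] -> [-50, -6, 17, 44] -> [44, 17, -6, -50] -> [88, 34, -12, -100]
  [32, -39, -48, 37, 11, 49, 49, 27, 13, 36] -> [-39, -48, 37, 11, 49, 49, 27, 13, 36] -> [-39, -48, 37, 11, 49, 27, 13, 36] -> [36, 13, 27, 49, 11, 37, -48, -39] -> [72, 26, 54, 98, 22, 74, -96, -78]
  [-14, -47, -14, 17, -14, 1, -2, -7] -> [-47, -14, 17, -14, 1, -2, -7] -> [-47, -14, 17, 1, -2, -7] -> [-7, -2, 1, 17, -14, -47] -> [-14, -4, 2, 34, -28, -94]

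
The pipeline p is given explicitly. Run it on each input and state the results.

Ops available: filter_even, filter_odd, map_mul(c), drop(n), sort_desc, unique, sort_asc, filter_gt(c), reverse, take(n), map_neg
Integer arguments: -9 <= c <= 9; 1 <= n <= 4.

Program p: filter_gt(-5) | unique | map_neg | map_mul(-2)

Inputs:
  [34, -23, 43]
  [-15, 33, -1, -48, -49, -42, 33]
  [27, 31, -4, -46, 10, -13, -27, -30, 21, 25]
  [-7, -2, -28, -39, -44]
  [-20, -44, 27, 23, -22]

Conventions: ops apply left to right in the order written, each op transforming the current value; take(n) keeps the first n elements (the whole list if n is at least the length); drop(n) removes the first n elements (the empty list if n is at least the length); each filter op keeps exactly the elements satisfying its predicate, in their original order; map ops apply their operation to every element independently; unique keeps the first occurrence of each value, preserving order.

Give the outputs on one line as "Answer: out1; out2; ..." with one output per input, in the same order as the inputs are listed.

[68, 86]; [66, -2]; [54, 62, -8, 20, 42, 50]; [-4]; [54, 46]

Execution, op by op:
  [34, -23, 43] -> [34, 43] -> [34, 43] -> [-34, -43] -> [68, 86]
  [-15, 33, -1, -48, -49, -42, 33] -> [33, -1, 33] -> [33, -1] -> [-33, 1] -> [66, -2]
  [27, 31, -4, -46, 10, -13, -27, -30, 21, 25] -> [27, 31, -4, 10, 21, 25] -> [27, 31, -4, 10, 21, 25] -> [-27, -31, 4, -10, -21, -25] -> [54, 62, -8, 20, 42, 50]
  [-7, -2, -28, -39, -44] -> [-2] -> [-2] -> [2] -> [-4]
  [-20, -44, 27, 23, -22] -> [27, 23] -> [27, 23] -> [-27, -23] -> [54, 46]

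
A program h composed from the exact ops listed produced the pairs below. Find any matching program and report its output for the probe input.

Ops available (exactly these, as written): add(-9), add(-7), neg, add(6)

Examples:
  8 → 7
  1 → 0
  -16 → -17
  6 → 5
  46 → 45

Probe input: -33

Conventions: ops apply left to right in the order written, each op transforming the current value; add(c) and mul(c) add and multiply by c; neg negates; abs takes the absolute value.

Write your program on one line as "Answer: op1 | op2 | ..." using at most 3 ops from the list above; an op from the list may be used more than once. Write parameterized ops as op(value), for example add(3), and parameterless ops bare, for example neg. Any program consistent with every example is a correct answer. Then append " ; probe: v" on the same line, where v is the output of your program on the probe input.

add(-7) | add(6) ; probe: -34

Check, running the answer program on each example:
  8 -> 1 -> 7
  1 -> -6 -> 0
  -16 -> -23 -> -17
  6 -> -1 -> 5
  46 -> 39 -> 45
  probe: -33 -> -40 -> -34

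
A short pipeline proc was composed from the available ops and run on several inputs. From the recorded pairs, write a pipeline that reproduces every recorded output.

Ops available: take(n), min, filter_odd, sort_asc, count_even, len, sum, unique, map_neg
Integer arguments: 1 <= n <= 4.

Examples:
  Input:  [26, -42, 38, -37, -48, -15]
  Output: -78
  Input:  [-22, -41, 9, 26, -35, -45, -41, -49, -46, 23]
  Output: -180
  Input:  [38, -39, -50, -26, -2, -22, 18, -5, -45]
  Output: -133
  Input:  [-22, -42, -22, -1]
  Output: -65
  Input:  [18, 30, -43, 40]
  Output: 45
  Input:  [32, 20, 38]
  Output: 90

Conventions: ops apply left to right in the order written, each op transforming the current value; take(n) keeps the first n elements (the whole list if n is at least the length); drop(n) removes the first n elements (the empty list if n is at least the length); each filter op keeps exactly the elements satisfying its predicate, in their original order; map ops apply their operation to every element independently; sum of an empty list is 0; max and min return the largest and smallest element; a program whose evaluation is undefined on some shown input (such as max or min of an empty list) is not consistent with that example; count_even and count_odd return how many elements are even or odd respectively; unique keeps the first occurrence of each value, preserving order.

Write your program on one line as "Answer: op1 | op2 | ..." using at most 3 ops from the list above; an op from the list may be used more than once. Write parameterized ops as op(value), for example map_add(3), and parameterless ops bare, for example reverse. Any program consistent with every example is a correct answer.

unique | sum

Check, running the answer program on each example:
  [26, -42, 38, -37, -48, -15] -> [26, -42, 38, -37, -48, -15] -> -78
  [-22, -41, 9, 26, -35, -45, -41, -49, -46, 23] -> [-22, -41, 9, 26, -35, -45, -49, -46, 23] -> -180
  [38, -39, -50, -26, -2, -22, 18, -5, -45] -> [38, -39, -50, -26, -2, -22, 18, -5, -45] -> -133
  [-22, -42, -22, -1] -> [-22, -42, -1] -> -65
  [18, 30, -43, 40] -> [18, 30, -43, 40] -> 45
  [32, 20, 38] -> [32, 20, 38] -> 90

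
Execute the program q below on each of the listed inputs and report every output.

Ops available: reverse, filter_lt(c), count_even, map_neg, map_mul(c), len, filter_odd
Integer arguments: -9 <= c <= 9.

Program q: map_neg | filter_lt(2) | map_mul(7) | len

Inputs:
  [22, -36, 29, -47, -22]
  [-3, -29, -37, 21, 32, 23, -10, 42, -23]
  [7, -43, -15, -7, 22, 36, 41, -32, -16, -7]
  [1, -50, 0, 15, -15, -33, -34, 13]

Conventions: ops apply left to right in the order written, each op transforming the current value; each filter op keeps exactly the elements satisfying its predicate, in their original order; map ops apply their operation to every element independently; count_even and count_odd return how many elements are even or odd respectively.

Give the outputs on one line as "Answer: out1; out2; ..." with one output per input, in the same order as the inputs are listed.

2; 4; 4; 4

Execution, op by op:
  [22, -36, 29, -47, -22] -> [-22, 36, -29, 47, 22] -> [-22, -29] -> [-154, -203] -> 2
  [-3, -29, -37, 21, 32, 23, -10, 42, -23] -> [3, 29, 37, -21, -32, -23, 10, -42, 23] -> [-21, -32, -23, -42] -> [-147, -224, -161, -294] -> 4
  [7, -43, -15, -7, 22, 36, 41, -32, -16, -7] -> [-7, 43, 15, 7, -22, -36, -41, 32, 16, 7] -> [-7, -22, -36, -41] -> [-49, -154, -252, -287] -> 4
  [1, -50, 0, 15, -15, -33, -34, 13] -> [-1, 50, 0, -15, 15, 33, 34, -13] -> [-1, 0, -15, -13] -> [-7, 0, -105, -91] -> 4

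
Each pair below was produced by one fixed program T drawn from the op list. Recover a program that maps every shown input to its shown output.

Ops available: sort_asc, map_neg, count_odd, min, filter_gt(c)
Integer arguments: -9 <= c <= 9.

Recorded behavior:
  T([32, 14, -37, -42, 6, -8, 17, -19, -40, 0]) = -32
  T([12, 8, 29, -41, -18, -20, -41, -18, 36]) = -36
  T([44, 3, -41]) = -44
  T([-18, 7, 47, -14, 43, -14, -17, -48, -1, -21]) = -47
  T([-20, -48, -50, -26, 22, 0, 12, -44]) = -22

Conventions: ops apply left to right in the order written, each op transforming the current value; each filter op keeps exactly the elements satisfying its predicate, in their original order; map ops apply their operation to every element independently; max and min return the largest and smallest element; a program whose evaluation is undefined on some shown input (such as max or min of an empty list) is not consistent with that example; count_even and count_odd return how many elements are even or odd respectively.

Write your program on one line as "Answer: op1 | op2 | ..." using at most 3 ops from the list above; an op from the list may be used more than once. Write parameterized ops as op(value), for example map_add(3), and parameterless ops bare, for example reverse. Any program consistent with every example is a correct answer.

map_neg | sort_asc | min

Check, running the answer program on each example:
  [32, 14, -37, -42, 6, -8, 17, -19, -40, 0] -> [-32, -14, 37, 42, -6, 8, -17, 19, 40, 0] -> [-32, -17, -14, -6, 0, 8, 19, 37, 40, 42] -> -32
  [12, 8, 29, -41, -18, -20, -41, -18, 36] -> [-12, -8, -29, 41, 18, 20, 41, 18, -36] -> [-36, -29, -12, -8, 18, 18, 20, 41, 41] -> -36
  [44, 3, -41] -> [-44, -3, 41] -> [-44, -3, 41] -> -44
  [-18, 7, 47, -14, 43, -14, -17, -48, -1, -21] -> [18, -7, -47, 14, -43, 14, 17, 48, 1, 21] -> [-47, -43, -7, 1, 14, 14, 17, 18, 21, 48] -> -47
  [-20, -48, -50, -26, 22, 0, 12, -44] -> [20, 48, 50, 26, -22, 0, -12, 44] -> [-22, -12, 0, 20, 26, 44, 48, 50] -> -22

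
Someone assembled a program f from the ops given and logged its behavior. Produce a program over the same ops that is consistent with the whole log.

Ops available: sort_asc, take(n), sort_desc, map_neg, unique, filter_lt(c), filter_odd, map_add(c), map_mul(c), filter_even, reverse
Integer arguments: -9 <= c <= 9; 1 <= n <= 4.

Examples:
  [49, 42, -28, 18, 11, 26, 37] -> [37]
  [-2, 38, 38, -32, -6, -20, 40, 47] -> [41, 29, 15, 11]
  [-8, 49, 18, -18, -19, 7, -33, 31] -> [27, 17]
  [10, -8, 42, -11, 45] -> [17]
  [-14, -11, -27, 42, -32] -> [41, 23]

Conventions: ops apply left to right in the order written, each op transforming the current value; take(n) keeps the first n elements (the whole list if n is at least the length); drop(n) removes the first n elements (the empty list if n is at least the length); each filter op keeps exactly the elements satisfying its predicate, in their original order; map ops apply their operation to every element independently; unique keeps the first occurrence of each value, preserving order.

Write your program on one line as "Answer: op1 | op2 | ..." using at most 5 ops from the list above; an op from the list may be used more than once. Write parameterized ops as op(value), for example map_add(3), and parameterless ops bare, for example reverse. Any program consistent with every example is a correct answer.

filter_lt(8) | map_add(-9) | sort_asc | map_neg | filter_odd

Check, running the answer program on each example:
  [49, 42, -28, 18, 11, 26, 37] -> [-28] -> [-37] -> [-37] -> [37] -> [37]
  [-2, 38, 38, -32, -6, -20, 40, 47] -> [-2, -32, -6, -20] -> [-11, -41, -15, -29] -> [-41, -29, -15, -11] -> [41, 29, 15, 11] -> [41, 29, 15, 11]
  [-8, 49, 18, -18, -19, 7, -33, 31] -> [-8, -18, -19, 7, -33] -> [-17, -27, -28, -2, -42] -> [-42, -28, -27, -17, -2] -> [42, 28, 27, 17, 2] -> [27, 17]
  [10, -8, 42, -11, 45] -> [-8, -11] -> [-17, -20] -> [-20, -17] -> [20, 17] -> [17]
  [-14, -11, -27, 42, -32] -> [-14, -11, -27, -32] -> [-23, -20, -36, -41] -> [-41, -36, -23, -20] -> [41, 36, 23, 20] -> [41, 23]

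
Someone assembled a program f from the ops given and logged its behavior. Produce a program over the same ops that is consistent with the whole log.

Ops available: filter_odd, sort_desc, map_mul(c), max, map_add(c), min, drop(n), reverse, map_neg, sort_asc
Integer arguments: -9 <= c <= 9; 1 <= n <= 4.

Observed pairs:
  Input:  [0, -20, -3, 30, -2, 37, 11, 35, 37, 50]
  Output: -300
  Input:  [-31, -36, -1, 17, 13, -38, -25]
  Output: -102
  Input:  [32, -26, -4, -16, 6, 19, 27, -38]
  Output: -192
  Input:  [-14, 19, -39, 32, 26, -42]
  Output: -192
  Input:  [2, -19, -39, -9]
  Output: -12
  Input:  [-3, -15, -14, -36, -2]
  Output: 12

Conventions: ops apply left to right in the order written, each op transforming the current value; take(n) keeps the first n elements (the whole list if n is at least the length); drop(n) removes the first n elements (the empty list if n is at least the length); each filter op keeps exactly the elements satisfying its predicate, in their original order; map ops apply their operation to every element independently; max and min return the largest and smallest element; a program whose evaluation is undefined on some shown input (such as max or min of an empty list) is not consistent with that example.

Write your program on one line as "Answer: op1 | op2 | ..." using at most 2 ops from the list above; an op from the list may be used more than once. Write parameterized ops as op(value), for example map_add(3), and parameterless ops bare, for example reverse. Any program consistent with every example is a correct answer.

map_mul(-6) | min

Check, running the answer program on each example:
  [0, -20, -3, 30, -2, 37, 11, 35, 37, 50] -> [0, 120, 18, -180, 12, -222, -66, -210, -222, -300] -> -300
  [-31, -36, -1, 17, 13, -38, -25] -> [186, 216, 6, -102, -78, 228, 150] -> -102
  [32, -26, -4, -16, 6, 19, 27, -38] -> [-192, 156, 24, 96, -36, -114, -162, 228] -> -192
  [-14, 19, -39, 32, 26, -42] -> [84, -114, 234, -192, -156, 252] -> -192
  [2, -19, -39, -9] -> [-12, 114, 234, 54] -> -12
  [-3, -15, -14, -36, -2] -> [18, 90, 84, 216, 12] -> 12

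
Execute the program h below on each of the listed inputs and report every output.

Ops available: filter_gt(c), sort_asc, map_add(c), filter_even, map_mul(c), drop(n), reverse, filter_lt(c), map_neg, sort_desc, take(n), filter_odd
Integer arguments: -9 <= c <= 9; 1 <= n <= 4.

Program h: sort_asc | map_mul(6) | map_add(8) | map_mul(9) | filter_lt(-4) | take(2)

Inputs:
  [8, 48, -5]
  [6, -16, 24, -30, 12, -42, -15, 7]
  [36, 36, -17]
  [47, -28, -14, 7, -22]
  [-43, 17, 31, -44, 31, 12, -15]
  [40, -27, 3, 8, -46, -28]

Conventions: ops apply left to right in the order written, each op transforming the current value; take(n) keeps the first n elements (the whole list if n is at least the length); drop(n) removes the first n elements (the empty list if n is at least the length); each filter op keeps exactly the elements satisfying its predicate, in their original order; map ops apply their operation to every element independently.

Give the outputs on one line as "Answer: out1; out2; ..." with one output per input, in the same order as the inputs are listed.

[-198]; [-2196, -1548]; [-846]; [-1440, -1116]; [-2304, -2250]; [-2412, -1440]

Execution, op by op:
  [8, 48, -5] -> [-5, 8, 48] -> [-30, 48, 288] -> [-22, 56, 296] -> [-198, 504, 2664] -> [-198] -> [-198]
  [6, -16, 24, -30, 12, -42, -15, 7] -> [-42, -30, -16, -15, 6, 7, 12, 24] -> [-252, -180, -96, -90, 36, 42, 72, 144] -> [-244, -172, -88, -82, 44, 50, 80, 152] -> [-2196, -1548, -792, -738, 396, 450, 720, 1368] -> [-2196, -1548, -792, -738] -> [-2196, -1548]
  [36, 36, -17] -> [-17, 36, 36] -> [-102, 216, 216] -> [-94, 224, 224] -> [-846, 2016, 2016] -> [-846] -> [-846]
  [47, -28, -14, 7, -22] -> [-28, -22, -14, 7, 47] -> [-168, -132, -84, 42, 282] -> [-160, -124, -76, 50, 290] -> [-1440, -1116, -684, 450, 2610] -> [-1440, -1116, -684] -> [-1440, -1116]
  [-43, 17, 31, -44, 31, 12, -15] -> [-44, -43, -15, 12, 17, 31, 31] -> [-264, -258, -90, 72, 102, 186, 186] -> [-256, -250, -82, 80, 110, 194, 194] -> [-2304, -2250, -738, 720, 990, 1746, 1746] -> [-2304, -2250, -738] -> [-2304, -2250]
  [40, -27, 3, 8, -46, -28] -> [-46, -28, -27, 3, 8, 40] -> [-276, -168, -162, 18, 48, 240] -> [-268, -160, -154, 26, 56, 248] -> [-2412, -1440, -1386, 234, 504, 2232] -> [-2412, -1440, -1386] -> [-2412, -1440]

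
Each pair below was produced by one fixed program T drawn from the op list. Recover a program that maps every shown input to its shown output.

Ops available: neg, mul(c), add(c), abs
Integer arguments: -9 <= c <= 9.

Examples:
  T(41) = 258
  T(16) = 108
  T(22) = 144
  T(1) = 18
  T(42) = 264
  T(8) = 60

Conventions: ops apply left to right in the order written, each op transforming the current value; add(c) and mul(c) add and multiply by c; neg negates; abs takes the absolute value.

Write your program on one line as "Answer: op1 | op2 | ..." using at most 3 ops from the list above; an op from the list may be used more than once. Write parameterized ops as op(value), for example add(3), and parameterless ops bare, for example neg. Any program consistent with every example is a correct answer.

mul(-1) | add(-2) | mul(-6)

Check, running the answer program on each example:
  41 -> -41 -> -43 -> 258
  16 -> -16 -> -18 -> 108
  22 -> -22 -> -24 -> 144
  1 -> -1 -> -3 -> 18
  42 -> -42 -> -44 -> 264
  8 -> -8 -> -10 -> 60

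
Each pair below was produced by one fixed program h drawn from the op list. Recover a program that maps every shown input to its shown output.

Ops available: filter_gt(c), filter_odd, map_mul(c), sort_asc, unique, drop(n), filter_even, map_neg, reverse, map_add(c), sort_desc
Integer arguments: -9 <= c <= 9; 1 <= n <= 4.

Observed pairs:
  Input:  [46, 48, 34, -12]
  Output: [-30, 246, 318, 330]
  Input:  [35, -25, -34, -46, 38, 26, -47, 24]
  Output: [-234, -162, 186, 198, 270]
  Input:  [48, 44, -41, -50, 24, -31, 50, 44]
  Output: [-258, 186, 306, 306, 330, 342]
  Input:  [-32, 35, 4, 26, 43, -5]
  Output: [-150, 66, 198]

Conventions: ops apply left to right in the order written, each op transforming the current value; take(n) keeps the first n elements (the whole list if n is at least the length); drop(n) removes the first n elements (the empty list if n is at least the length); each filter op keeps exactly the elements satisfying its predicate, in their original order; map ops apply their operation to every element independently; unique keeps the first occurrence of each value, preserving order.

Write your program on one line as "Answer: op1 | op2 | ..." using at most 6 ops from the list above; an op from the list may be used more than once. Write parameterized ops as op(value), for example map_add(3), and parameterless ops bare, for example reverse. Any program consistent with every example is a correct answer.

sort_asc | map_add(7) | filter_odd | sort_desc | map_mul(6) | reverse

Check, running the answer program on each example:
  [46, 48, 34, -12] -> [-12, 34, 46, 48] -> [-5, 41, 53, 55] -> [-5, 41, 53, 55] -> [55, 53, 41, -5] -> [330, 318, 246, -30] -> [-30, 246, 318, 330]
  [35, -25, -34, -46, 38, 26, -47, 24] -> [-47, -46, -34, -25, 24, 26, 35, 38] -> [-40, -39, -27, -18, 31, 33, 42, 45] -> [-39, -27, 31, 33, 45] -> [45, 33, 31, -27, -39] -> [270, 198, 186, -162, -234] -> [-234, -162, 186, 198, 270]
  [48, 44, -41, -50, 24, -31, 50, 44] -> [-50, -41, -31, 24, 44, 44, 48, 50] -> [-43, -34, -24, 31, 51, 51, 55, 57] -> [-43, 31, 51, 51, 55, 57] -> [57, 55, 51, 51, 31, -43] -> [342, 330, 306, 306, 186, -258] -> [-258, 186, 306, 306, 330, 342]
  [-32, 35, 4, 26, 43, -5] -> [-32, -5, 4, 26, 35, 43] -> [-25, 2, 11, 33, 42, 50] -> [-25, 11, 33] -> [33, 11, -25] -> [198, 66, -150] -> [-150, 66, 198]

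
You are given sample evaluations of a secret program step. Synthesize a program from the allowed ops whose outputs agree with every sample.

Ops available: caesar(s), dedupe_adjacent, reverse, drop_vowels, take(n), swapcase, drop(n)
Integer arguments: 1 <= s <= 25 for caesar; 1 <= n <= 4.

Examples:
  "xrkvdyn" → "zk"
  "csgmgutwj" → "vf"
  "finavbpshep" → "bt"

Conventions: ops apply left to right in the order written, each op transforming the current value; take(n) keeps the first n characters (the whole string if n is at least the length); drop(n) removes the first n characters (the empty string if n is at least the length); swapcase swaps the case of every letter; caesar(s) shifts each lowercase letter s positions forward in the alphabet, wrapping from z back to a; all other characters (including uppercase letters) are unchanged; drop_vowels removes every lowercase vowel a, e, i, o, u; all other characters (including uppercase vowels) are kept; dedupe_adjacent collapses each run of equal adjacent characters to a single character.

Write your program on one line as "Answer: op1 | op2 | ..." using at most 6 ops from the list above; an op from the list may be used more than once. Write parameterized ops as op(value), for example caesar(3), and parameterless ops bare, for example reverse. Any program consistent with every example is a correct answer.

reverse | drop_vowels | caesar(12) | drop_vowels | take(2)

Check, running the answer program on each example:
  "xrkvdyn" -> "nydvkrx" -> "nydvkrx" -> "zkphwdj" -> "zkphwdj" -> "zk"
  "csgmgutwj" -> "jwtugmgsc" -> "jwtgmgsc" -> "vifsyseo" -> "vfsys" -> "vf"
  "finavbpshep" -> "pehspbvanif" -> "phspbvnf" -> "btebnhzr" -> "btbnhzr" -> "bt"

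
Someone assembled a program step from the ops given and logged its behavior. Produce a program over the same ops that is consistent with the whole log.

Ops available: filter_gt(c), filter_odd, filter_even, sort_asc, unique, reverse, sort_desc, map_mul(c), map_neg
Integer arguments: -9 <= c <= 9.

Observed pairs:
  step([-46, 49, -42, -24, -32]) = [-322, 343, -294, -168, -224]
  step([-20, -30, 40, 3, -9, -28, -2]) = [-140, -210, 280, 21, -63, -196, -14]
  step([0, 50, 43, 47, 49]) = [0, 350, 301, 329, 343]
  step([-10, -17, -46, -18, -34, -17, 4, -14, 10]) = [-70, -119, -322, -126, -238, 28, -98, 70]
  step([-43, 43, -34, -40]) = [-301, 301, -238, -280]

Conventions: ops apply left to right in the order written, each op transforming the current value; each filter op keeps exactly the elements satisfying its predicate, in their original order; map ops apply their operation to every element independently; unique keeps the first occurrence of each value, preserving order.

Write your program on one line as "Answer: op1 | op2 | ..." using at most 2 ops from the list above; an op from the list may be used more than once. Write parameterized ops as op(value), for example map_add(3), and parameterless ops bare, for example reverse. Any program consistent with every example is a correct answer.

map_mul(7) | unique

Check, running the answer program on each example:
  [-46, 49, -42, -24, -32] -> [-322, 343, -294, -168, -224] -> [-322, 343, -294, -168, -224]
  [-20, -30, 40, 3, -9, -28, -2] -> [-140, -210, 280, 21, -63, -196, -14] -> [-140, -210, 280, 21, -63, -196, -14]
  [0, 50, 43, 47, 49] -> [0, 350, 301, 329, 343] -> [0, 350, 301, 329, 343]
  [-10, -17, -46, -18, -34, -17, 4, -14, 10] -> [-70, -119, -322, -126, -238, -119, 28, -98, 70] -> [-70, -119, -322, -126, -238, 28, -98, 70]
  [-43, 43, -34, -40] -> [-301, 301, -238, -280] -> [-301, 301, -238, -280]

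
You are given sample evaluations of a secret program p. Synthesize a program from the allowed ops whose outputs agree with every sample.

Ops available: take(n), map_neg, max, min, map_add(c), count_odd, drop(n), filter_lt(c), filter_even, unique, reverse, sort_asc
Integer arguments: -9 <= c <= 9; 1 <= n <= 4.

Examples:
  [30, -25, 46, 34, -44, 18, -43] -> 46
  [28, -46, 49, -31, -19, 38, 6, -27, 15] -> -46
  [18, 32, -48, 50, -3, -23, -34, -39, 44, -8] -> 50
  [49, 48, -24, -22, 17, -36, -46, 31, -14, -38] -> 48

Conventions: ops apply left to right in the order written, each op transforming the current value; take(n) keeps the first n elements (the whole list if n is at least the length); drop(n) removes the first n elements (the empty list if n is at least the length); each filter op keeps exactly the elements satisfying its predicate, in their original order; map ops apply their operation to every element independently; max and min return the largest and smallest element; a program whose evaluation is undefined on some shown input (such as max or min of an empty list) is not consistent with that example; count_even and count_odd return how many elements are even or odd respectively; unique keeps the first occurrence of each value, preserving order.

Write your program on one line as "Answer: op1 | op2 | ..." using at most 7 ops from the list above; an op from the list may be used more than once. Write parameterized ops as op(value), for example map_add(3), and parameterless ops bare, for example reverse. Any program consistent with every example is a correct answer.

drop(1) | take(4) | reverse | sort_asc | filter_even | max

Check, running the answer program on each example:
  [30, -25, 46, 34, -44, 18, -43] -> [-25, 46, 34, -44, 18, -43] -> [-25, 46, 34, -44] -> [-44, 34, 46, -25] -> [-44, -25, 34, 46] -> [-44, 34, 46] -> 46
  [28, -46, 49, -31, -19, 38, 6, -27, 15] -> [-46, 49, -31, -19, 38, 6, -27, 15] -> [-46, 49, -31, -19] -> [-19, -31, 49, -46] -> [-46, -31, -19, 49] -> [-46] -> -46
  [18, 32, -48, 50, -3, -23, -34, -39, 44, -8] -> [32, -48, 50, -3, -23, -34, -39, 44, -8] -> [32, -48, 50, -3] -> [-3, 50, -48, 32] -> [-48, -3, 32, 50] -> [-48, 32, 50] -> 50
  [49, 48, -24, -22, 17, -36, -46, 31, -14, -38] -> [48, -24, -22, 17, -36, -46, 31, -14, -38] -> [48, -24, -22, 17] -> [17, -22, -24, 48] -> [-24, -22, 17, 48] -> [-24, -22, 48] -> 48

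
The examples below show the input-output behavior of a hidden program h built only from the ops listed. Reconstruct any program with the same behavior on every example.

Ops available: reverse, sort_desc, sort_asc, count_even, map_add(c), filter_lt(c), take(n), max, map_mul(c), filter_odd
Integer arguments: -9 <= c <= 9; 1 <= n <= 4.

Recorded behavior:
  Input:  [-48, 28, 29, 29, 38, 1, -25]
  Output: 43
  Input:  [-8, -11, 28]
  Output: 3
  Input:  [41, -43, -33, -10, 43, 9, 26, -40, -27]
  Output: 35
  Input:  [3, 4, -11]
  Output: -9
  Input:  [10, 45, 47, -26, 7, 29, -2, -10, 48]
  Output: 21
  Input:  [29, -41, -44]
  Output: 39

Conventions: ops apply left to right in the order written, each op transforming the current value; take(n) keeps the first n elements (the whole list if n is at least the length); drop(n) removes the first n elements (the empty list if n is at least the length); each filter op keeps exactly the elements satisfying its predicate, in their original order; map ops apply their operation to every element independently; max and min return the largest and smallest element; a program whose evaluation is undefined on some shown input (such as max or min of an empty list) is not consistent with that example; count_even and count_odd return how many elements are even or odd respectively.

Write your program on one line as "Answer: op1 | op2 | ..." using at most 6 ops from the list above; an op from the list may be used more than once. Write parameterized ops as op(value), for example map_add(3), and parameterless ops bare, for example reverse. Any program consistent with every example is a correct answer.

sort_desc | map_add(5) | map_mul(-1) | filter_odd | max

Check, running the answer program on each example:
  [-48, 28, 29, 29, 38, 1, -25] -> [38, 29, 29, 28, 1, -25, -48] -> [43, 34, 34, 33, 6, -20, -43] -> [-43, -34, -34, -33, -6, 20, 43] -> [-43, -33, 43] -> 43
  [-8, -11, 28] -> [28, -8, -11] -> [33, -3, -6] -> [-33, 3, 6] -> [-33, 3] -> 3
  [41, -43, -33, -10, 43, 9, 26, -40, -27] -> [43, 41, 26, 9, -10, -27, -33, -40, -43] -> [48, 46, 31, 14, -5, -22, -28, -35, -38] -> [-48, -46, -31, -14, 5, 22, 28, 35, 38] -> [-31, 5, 35] -> 35
  [3, 4, -11] -> [4, 3, -11] -> [9, 8, -6] -> [-9, -8, 6] -> [-9] -> -9
  [10, 45, 47, -26, 7, 29, -2, -10, 48] -> [48, 47, 45, 29, 10, 7, -2, -10, -26] -> [53, 52, 50, 34, 15, 12, 3, -5, -21] -> [-53, -52, -50, -34, -15, -12, -3, 5, 21] -> [-53, -15, -3, 5, 21] -> 21
  [29, -41, -44] -> [29, -41, -44] -> [34, -36, -39] -> [-34, 36, 39] -> [39] -> 39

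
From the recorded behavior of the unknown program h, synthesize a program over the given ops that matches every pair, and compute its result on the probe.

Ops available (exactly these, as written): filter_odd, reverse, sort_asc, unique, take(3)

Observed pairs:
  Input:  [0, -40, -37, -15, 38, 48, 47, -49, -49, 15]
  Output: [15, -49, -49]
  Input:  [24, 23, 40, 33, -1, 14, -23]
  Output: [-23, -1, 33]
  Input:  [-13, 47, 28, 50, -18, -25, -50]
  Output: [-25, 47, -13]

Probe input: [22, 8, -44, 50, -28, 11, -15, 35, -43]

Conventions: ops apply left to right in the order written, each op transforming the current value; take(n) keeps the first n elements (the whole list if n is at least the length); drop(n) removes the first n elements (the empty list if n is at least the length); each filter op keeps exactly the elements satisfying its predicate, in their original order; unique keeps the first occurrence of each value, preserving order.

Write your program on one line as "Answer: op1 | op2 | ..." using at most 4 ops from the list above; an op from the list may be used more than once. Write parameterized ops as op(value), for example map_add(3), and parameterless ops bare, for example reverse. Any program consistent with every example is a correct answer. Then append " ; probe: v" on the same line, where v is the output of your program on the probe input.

filter_odd | reverse | take(3) ; probe: [-43, 35, -15]

Check, running the answer program on each example:
  [0, -40, -37, -15, 38, 48, 47, -49, -49, 15] -> [-37, -15, 47, -49, -49, 15] -> [15, -49, -49, 47, -15, -37] -> [15, -49, -49]
  [24, 23, 40, 33, -1, 14, -23] -> [23, 33, -1, -23] -> [-23, -1, 33, 23] -> [-23, -1, 33]
  [-13, 47, 28, 50, -18, -25, -50] -> [-13, 47, -25] -> [-25, 47, -13] -> [-25, 47, -13]
  probe: [22, 8, -44, 50, -28, 11, -15, 35, -43] -> [11, -15, 35, -43] -> [-43, 35, -15, 11] -> [-43, 35, -15]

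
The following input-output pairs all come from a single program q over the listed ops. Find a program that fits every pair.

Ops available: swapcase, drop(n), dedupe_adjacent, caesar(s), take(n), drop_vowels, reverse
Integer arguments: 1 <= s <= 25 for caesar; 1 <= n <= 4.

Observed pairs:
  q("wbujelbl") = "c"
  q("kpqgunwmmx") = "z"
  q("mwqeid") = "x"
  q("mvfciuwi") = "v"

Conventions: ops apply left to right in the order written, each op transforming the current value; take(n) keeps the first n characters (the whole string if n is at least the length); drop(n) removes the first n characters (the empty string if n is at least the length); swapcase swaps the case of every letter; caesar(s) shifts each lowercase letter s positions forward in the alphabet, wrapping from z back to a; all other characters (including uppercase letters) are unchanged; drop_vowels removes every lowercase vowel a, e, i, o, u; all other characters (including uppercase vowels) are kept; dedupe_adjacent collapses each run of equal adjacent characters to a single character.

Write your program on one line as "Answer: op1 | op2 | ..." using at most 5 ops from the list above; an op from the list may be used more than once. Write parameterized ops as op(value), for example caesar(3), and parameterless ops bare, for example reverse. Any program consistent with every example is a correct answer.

take(4) | drop(2) | caesar(19) | drop(1)

Check, running the answer program on each example:
  "wbujelbl" -> "wbuj" -> "uj" -> "nc" -> "c"
  "kpqgunwmmx" -> "kpqg" -> "qg" -> "jz" -> "z"
  "mwqeid" -> "mwqe" -> "qe" -> "jx" -> "x"
  "mvfciuwi" -> "mvfc" -> "fc" -> "yv" -> "v"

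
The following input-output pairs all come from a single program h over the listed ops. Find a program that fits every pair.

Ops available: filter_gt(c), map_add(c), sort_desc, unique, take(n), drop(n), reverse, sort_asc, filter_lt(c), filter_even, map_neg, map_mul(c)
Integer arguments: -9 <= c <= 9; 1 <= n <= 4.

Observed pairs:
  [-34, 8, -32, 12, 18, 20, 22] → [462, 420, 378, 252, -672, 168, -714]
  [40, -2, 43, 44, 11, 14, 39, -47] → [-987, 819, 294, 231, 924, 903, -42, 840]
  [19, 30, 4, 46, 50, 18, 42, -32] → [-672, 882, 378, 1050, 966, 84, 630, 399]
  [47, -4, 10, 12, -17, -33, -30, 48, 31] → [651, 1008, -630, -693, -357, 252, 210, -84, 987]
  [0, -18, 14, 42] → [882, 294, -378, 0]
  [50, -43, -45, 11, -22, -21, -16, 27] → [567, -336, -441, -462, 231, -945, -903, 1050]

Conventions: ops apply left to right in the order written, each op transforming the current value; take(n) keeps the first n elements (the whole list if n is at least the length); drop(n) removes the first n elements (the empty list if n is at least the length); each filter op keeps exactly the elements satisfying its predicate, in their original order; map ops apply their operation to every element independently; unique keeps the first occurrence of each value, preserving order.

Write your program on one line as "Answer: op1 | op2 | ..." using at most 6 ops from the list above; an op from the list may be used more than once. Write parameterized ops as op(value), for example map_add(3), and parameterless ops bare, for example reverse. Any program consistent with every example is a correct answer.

map_neg | reverse | map_mul(3) | map_neg | map_mul(7)

Check, running the answer program on each example:
  [-34, 8, -32, 12, 18, 20, 22] -> [34, -8, 32, -12, -18, -20, -22] -> [-22, -20, -18, -12, 32, -8, 34] -> [-66, -60, -54, -36, 96, -24, 102] -> [66, 60, 54, 36, -96, 24, -102] -> [462, 420, 378, 252, -672, 168, -714]
  [40, -2, 43, 44, 11, 14, 39, -47] -> [-40, 2, -43, -44, -11, -14, -39, 47] -> [47, -39, -14, -11, -44, -43, 2, -40] -> [141, -117, -42, -33, -132, -129, 6, -120] -> [-141, 117, 42, 33, 132, 129, -6, 120] -> [-987, 819, 294, 231, 924, 903, -42, 840]
  [19, 30, 4, 46, 50, 18, 42, -32] -> [-19, -30, -4, -46, -50, -18, -42, 32] -> [32, -42, -18, -50, -46, -4, -30, -19] -> [96, -126, -54, -150, -138, -12, -90, -57] -> [-96, 126, 54, 150, 138, 12, 90, 57] -> [-672, 882, 378, 1050, 966, 84, 630, 399]
  [47, -4, 10, 12, -17, -33, -30, 48, 31] -> [-47, 4, -10, -12, 17, 33, 30, -48, -31] -> [-31, -48, 30, 33, 17, -12, -10, 4, -47] -> [-93, -144, 90, 99, 51, -36, -30, 12, -141] -> [93, 144, -90, -99, -51, 36, 30, -12, 141] -> [651, 1008, -630, -693, -357, 252, 210, -84, 987]
  [0, -18, 14, 42] -> [0, 18, -14, -42] -> [-42, -14, 18, 0] -> [-126, -42, 54, 0] -> [126, 42, -54, 0] -> [882, 294, -378, 0]
  [50, -43, -45, 11, -22, -21, -16, 27] -> [-50, 43, 45, -11, 22, 21, 16, -27] -> [-27, 16, 21, 22, -11, 45, 43, -50] -> [-81, 48, 63, 66, -33, 135, 129, -150] -> [81, -48, -63, -66, 33, -135, -129, 150] -> [567, -336, -441, -462, 231, -945, -903, 1050]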